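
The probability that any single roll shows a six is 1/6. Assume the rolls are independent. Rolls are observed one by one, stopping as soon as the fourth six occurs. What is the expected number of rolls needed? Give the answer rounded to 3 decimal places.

Y = total rolls until the fourth success; negative binomial with r=4, p=0.166667.
E[Y] = r / p = 4 / 0.166667 = 24.00000

24.000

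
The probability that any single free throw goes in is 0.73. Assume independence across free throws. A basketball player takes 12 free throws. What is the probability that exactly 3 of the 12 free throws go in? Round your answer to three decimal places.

X ~ Binomial(n=12, p=0.73).
P(X=3) = C(12,3) · p^3 · (1−p)^9
= 220 · 0.38902 · 7.6256e-06 = 0.00065

0.001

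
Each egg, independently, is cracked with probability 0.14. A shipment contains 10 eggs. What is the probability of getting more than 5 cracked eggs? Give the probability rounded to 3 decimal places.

X ~ Binomial(10, 0.14); P(X ≥ 6) = Σ C(10,k) p^k (1−p)^(10−k) over k:
  k=6: C(10,6)·0.14^6·0.86^4 = 0.00086
  k=7: C(10,7)·0.14^7·0.86^3 = 0.00008
  k=8: C(10,8)·0.14^8·0.86^2 = 0.00000
  k=9: C(10,9)·0.14^9·0.86^1 = 0.00000
  k=10: C(10,10)·0.14^10·0.86^0 = 0.00000
Total = 0.00095

0.001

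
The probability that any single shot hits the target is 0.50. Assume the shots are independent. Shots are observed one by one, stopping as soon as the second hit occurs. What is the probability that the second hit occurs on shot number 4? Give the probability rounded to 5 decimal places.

0.18750

Y = trial on which the second success occurs; negative binomial, r=2, p=0.50.
P(Y=4) = C(3,1) · p^2 · (1−p)^2
= 3 · 0.25 · 0.25 = 0.1875000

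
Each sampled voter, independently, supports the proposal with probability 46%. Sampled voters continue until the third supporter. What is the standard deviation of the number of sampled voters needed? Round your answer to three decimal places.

2.767

Y = total sampled voters until the third success; negative binomial with r=3, p=0.46.
SD(Y) = √[r(1−p)/p²] = √(7.65595) = 2.76694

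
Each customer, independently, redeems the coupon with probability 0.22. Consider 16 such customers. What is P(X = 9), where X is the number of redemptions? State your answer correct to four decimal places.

0.0024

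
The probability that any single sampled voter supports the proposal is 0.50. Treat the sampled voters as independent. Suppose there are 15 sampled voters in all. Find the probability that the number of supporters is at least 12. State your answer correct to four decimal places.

X ~ Binomial(15, 0.50); P(X ≥ 12) = Σ C(15,k) p^k (1−p)^(15−k) over k:
  k=12: C(15,12)·0.50^12·0.50^3 = 0.013885
  k=13: C(15,13)·0.50^13·0.50^2 = 0.003204
  k=14: C(15,14)·0.50^14·0.50^1 = 0.000458
  k=15: C(15,15)·0.50^15·0.50^0 = 0.000031
Total = 0.017578

0.0176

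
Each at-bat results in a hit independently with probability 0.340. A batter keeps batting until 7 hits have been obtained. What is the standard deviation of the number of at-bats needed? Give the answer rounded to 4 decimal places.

6.3218

Y = total at-bats until the seventh success; negative binomial with r=7, p=0.34.
SD(Y) = √[r(1−p)/p²] = √(39.965398) = 6.321819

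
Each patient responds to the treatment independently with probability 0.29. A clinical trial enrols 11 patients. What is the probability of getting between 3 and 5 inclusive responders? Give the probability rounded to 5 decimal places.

X ~ Binomial(11, 0.29); P(3 ≤ X ≤ 5) = Σ C(11,k) p^k (1−p)^(11−k) over k:
  k=3: C(11,3)·0.29^3·0.71^8 = 0.2598632
  k=4: C(11,4)·0.29^4·0.71^7 = 0.2122826
  k=5: C(11,5)·0.29^5·0.71^6 = 0.1213898
Total = 0.5935355

0.59354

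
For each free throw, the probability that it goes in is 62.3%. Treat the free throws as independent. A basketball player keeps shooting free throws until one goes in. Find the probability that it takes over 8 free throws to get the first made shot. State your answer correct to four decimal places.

Y = number of free throws to the first success; geometric, p = 0.623.
P(Y > 8) = P(first 8 all fail) = (1−p)^8 = 0.000408

0.0004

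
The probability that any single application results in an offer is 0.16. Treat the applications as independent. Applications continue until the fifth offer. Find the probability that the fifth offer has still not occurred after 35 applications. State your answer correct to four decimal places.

Needing more than 35 applications ⇔ fewer than 5 successes in the first 35. With X ~ Binomial(35, 0.16), P(Y > 35) = P(X ≤ 4).
  k=0: C(35,0)·0.16^0·0.84^35 = 0.002238
  k=1: C(35,1)·0.16^1·0.84^34 = 0.014917
  k=2: C(35,2)·0.16^2·0.84^33 = 0.048303
  k=3: C(35,3)·0.16^3·0.84^32 = 0.101206
  k=4: C(35,4)·0.16^4·0.84^31 = 0.154219
P(X ≤ 4) = 0.320883

0.3209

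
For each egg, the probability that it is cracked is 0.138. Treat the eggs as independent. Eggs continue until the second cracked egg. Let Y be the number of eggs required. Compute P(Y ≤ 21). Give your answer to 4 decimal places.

0.8071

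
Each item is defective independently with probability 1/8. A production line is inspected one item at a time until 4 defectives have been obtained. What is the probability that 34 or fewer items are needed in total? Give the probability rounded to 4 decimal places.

Finishing within 34 items ⇔ at least 4 successes in the first 34. With X ~ Binomial(34, 0.125), P(Y ≤ 34) = 1 − P(X ≤ 3).
  k=0: C(34,0)·0.125^0·0.875^34 = 0.010673
  k=1: C(34,1)·0.125^1·0.875^33 = 0.051839
  k=2: C(34,2)·0.125^2·0.875^32 = 0.122191
  k=3: C(34,3)·0.125^3·0.875^31 = 0.186196
1 − 0.370899 = 0.629101

0.6291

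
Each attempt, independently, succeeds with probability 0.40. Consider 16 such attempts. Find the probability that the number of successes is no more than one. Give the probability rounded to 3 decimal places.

0.003

X ~ Binomial(16, 0.40); P(X ≤ 1) = Σ C(16,k) p^k (1−p)^(16−k) over k:
  k=0: C(16,0)·0.40^0·0.60^16 = 0.00028
  k=1: C(16,1)·0.40^1·0.60^15 = 0.00301
Total = 0.00329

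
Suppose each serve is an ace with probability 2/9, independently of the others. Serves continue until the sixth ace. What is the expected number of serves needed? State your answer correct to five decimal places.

Y = total serves until the sixth success; negative binomial with r=6, p=0.222222.
E[Y] = r / p = 6 / 0.222222 = 27.0000000

27.00000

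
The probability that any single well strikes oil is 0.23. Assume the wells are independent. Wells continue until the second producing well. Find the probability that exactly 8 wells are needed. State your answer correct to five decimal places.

0.07718

Y = trial on which the second success occurs; negative binomial, r=2, p=0.23.
P(Y=8) = C(7,1) · p^2 · (1−p)^6
= 7 · 0.0529 · 0.20842 = 0.0771788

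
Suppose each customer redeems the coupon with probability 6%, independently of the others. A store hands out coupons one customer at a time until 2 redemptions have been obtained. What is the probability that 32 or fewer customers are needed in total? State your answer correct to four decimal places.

Finishing within 32 customers ⇔ at least 2 successes in the first 32. With X ~ Binomial(32, 0.06), P(Y ≤ 32) = 1 − P(X ≤ 1).
  k=0: C(32,0)·0.06^0·0.94^32 = 0.138067
  k=1: C(32,1)·0.06^1·0.94^31 = 0.282010
1 − 0.420078 = 0.579922

0.5799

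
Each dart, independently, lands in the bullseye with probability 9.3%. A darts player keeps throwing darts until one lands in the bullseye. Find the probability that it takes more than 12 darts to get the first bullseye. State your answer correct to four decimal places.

Y = number of darts to the first success; geometric, p = 0.093.
P(Y > 12) = P(first 12 all fail) = (1−p)^12 = 0.309947

0.3099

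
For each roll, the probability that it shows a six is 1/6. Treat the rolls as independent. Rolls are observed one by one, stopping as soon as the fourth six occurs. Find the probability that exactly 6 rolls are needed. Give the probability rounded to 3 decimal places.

Y = trial on which the fourth success occurs; negative binomial, r=4, p=0.166667.
P(Y=6) = C(5,3) · p^4 · (1−p)^2
= 10 · 0.0007716 · 0.69444 = 0.00536

0.005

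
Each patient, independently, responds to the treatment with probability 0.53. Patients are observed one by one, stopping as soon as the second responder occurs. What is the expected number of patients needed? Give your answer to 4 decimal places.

3.7736

Y = total patients until the second success; negative binomial with r=2, p=0.53.
E[Y] = r / p = 2 / 0.53 = 3.773585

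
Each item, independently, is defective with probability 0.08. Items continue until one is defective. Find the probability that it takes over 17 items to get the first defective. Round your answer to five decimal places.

Y = number of items to the first success; geometric, p = 0.08.
P(Y > 17) = P(first 17 all fail) = (1−p)^17 = 0.2423221

0.24232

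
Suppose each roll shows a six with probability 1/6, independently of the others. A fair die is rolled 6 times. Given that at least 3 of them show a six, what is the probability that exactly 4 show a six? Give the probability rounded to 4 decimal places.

0.1290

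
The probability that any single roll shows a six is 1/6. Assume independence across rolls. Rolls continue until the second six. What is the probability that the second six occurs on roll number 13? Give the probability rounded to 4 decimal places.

Y = trial on which the second success occurs; negative binomial, r=2, p=0.166667.
P(Y=13) = C(12,1) · p^2 · (1−p)^11
= 12 · 0.027778 · 0.13459 = 0.044863

0.0449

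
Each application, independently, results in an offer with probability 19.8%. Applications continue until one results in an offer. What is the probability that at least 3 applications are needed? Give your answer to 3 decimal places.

0.643

Y = number of applications to the first success; geometric, p = 0.198.
P(Y > 2) = P(first 2 all fail) = (1−p)^2 = 0.64320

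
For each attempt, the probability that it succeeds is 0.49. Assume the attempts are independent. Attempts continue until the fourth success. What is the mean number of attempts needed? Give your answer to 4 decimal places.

Y = total attempts until the fourth success; negative binomial with r=4, p=0.49.
E[Y] = r / p = 4 / 0.49 = 8.163265

8.1633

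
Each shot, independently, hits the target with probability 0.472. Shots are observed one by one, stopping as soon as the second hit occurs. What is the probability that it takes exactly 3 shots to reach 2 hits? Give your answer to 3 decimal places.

Y = trial on which the second success occurs; negative binomial, r=2, p=0.472.
P(Y=3) = C(2,1) · p^2 · (1−p)^1
= 2 · 0.22278 · 0.528 = 0.23526

0.235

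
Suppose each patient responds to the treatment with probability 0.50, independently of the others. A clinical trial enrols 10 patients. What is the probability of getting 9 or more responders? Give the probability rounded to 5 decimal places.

0.01074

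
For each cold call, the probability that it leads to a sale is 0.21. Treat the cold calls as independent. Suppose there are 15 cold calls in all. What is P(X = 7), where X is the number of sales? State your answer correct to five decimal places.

0.01758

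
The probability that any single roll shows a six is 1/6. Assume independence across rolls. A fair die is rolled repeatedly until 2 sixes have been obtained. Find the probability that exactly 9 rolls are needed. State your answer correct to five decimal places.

0.06202

Y = trial on which the second success occurs; negative binomial, r=2, p=0.166667.
P(Y=9) = C(8,1) · p^2 · (1−p)^7
= 8 · 0.027778 · 0.27908 = 0.0620181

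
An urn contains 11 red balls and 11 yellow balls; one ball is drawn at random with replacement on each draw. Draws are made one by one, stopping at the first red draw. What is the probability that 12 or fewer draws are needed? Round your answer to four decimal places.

0.9998

Y = number of draws to the first success; geometric, p = 0.50.
P(Y ≤ 12) = 1 − (1−p)^12 = 1 − 0.000244 = 0.999756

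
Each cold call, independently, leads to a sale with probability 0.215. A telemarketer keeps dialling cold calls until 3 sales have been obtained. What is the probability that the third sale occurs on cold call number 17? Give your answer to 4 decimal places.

0.0402

Y = trial on which the third success occurs; negative binomial, r=3, p=0.215.
P(Y=17) = C(16,2) · p^3 · (1−p)^14
= 120 · 0.0099384 · 0.033742 = 0.040241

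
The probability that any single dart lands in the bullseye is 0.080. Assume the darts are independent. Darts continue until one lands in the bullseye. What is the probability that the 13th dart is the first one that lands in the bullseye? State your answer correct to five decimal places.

Geometric (trials to first success), p = 0.08.
P(Y = 13) = (1−p)^12 · p = 0.36767 · 0.08 = 0.0294133

0.02941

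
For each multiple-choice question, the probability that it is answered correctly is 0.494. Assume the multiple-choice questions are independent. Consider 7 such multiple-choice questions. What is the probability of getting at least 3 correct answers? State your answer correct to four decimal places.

0.7635

X ~ Binomial(7, 0.494); P(X ≥ 3) = Σ C(7,k) p^k (1−p)^(7−k) over k:
  k=3: C(7,3)·0.494^3·0.506^4 = 0.276599
  k=4: C(7,4)·0.494^4·0.506^3 = 0.270040
  k=5: C(7,5)·0.494^5·0.506^2 = 0.158181
  k=6: C(7,6)·0.494^6·0.506^1 = 0.051477
  k=7: C(7,7)·0.494^7·0.506^0 = 0.007179
Total = 0.763476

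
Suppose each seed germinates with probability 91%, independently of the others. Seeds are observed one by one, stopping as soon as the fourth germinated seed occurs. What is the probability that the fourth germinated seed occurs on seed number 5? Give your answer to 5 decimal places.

0.24687

Y = trial on which the fourth success occurs; negative binomial, r=4, p=0.91.
P(Y=5) = C(4,3) · p^4 · (1−p)^1
= 4 · 0.68575 · 0.09 = 0.2468699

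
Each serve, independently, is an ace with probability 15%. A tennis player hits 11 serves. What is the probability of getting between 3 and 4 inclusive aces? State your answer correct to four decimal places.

0.2053

X ~ Binomial(11, 0.15); P(3 ≤ X ≤ 4) = Σ C(11,k) p^k (1−p)^(11−k) over k:
  k=3: C(11,3)·0.15^3·0.85^8 = 0.151743
  k=4: C(11,4)·0.15^4·0.85^7 = 0.053556
Total = 0.205300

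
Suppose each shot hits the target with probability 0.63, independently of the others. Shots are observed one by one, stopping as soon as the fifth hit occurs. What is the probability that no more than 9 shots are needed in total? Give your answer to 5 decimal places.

0.79278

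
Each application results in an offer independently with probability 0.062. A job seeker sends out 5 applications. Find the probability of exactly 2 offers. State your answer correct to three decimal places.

0.032

X ~ Binomial(n=5, p=0.062).
P(X=2) = C(5,2) · p^2 · (1−p)^3
= 10 · 0.003844 · 0.82529 = 0.03172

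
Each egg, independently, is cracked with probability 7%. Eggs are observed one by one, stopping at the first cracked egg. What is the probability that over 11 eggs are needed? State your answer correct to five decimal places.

0.45010

Y = number of eggs to the first success; geometric, p = 0.07.
P(Y > 11) = P(first 11 all fail) = (1−p)^11 = 0.4501035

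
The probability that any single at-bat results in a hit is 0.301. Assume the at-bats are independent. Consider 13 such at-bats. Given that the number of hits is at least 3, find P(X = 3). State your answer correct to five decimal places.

X ~ Binomial(13, 0.301). Want P(X=3 | X≥3) = P(X=3) / P(X≥3).
P(X=3) = C(13,3)·0.301^3·0.699^10 = 0.2171887
P(X≥3) = 1 − 0.0095105 − 0.0532397 − 0.1375550 = 0.7996947
Ratio = 0.2171887 / 0.7996947 = 0.2715895

0.27159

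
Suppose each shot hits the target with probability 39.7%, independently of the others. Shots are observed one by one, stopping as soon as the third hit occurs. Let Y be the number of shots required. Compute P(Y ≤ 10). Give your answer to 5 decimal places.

0.82782

Finishing within 10 shots ⇔ at least 3 successes in the first 10. With X ~ Binomial(10, 0.397), P(Y ≤ 10) = 1 − P(X ≤ 2).
  k=0: C(10,0)·0.397^0·0.603^10 = 0.0063558
  k=1: C(10,1)·0.397^1·0.603^9 = 0.0418453
  k=2: C(10,2)·0.397^2·0.603^8 = 0.1239744
1 − 0.1721755 = 0.8278245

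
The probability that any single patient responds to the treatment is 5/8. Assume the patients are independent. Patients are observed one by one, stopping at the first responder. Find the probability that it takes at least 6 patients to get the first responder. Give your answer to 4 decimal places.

0.0074

Y = number of patients to the first success; geometric, p = 0.625.
P(Y > 5) = P(first 5 all fail) = (1−p)^5 = 0.007416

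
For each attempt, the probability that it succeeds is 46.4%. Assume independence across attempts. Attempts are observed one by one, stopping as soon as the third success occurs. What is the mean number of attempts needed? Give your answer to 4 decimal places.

6.4655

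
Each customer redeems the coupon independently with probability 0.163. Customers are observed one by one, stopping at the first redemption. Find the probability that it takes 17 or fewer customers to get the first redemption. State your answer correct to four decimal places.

0.9514

Y = number of customers to the first success; geometric, p = 0.163.
P(Y ≤ 17) = 1 − (1−p)^17 = 1 − 0.048566 = 0.951434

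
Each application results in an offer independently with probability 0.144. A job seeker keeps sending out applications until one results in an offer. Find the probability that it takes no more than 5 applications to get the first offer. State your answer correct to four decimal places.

Y = number of applications to the first success; geometric, p = 0.144.
P(Y ≤ 5) = 1 − (1−p)^5 = 1 − 0.459588 = 0.540412

0.5404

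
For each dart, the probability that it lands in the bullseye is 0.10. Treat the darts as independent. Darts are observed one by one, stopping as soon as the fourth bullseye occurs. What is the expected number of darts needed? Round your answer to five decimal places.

Y = total darts until the fourth success; negative binomial with r=4, p=0.10.
E[Y] = r / p = 4 / 0.10 = 40.0000000

40.00000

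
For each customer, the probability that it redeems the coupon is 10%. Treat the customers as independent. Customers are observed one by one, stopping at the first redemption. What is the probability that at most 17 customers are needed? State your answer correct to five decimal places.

Y = number of customers to the first success; geometric, p = 0.10.
P(Y ≤ 17) = 1 − (1−p)^17 = 1 − 0.1667718 = 0.8332282

0.83323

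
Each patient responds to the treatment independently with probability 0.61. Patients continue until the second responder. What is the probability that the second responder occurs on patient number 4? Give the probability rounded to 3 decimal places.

0.170

Y = trial on which the second success occurs; negative binomial, r=2, p=0.61.
P(Y=4) = C(3,1) · p^2 · (1−p)^2
= 3 · 0.3721 · 0.1521 = 0.16979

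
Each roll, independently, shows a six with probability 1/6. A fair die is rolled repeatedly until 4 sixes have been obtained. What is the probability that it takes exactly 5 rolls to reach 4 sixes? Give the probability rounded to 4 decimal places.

Y = trial on which the fourth success occurs; negative binomial, r=4, p=0.166667.
P(Y=5) = C(4,3) · p^4 · (1−p)^1
= 4 · 0.0007716 · 0.83333 = 0.002572

0.0026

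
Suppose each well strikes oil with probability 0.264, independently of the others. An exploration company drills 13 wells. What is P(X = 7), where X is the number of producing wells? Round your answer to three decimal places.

0.024

X ~ Binomial(n=13, p=0.264).
P(X=7) = C(13,7) · p^7 · (1−p)^6
= 1716 · 8.9377e-05 · 0.15895 = 0.02438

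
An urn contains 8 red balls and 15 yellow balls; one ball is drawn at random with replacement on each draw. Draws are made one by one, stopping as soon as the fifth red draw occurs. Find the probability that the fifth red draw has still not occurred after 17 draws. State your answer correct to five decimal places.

Needing more than 17 draws ⇔ fewer than 5 successes in the first 17. With X ~ Binomial(17, 0.347826), P(Y > 17) = P(X ≤ 4).
  k=0: C(17,0)·0.347826^0·0.652174^17 = 0.0006985
  k=1: C(17,1)·0.347826^1·0.652174^16 = 0.0063332
  k=2: C(17,2)·0.347826^2·0.652174^15 = 0.0270218
  k=3: C(17,3)·0.347826^3·0.652174^14 = 0.0720582
  k=4: C(17,4)·0.347826^4·0.652174^13 = 0.1345086
P(X ≤ 4) = 0.2406204

0.24062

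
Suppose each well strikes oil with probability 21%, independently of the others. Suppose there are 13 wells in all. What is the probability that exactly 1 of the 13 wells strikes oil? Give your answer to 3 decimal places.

0.161

X ~ Binomial(n=13, p=0.21).
P(X=1) = C(13,1) · p^1 · (1−p)^12
= 13 · 0.21 · 0.059092 = 0.16132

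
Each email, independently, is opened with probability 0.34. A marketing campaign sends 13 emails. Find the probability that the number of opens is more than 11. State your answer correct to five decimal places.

0.00002

X ~ Binomial(13, 0.34); P(X ≥ 12) = Σ C(13,k) p^k (1−p)^(13−k) over k:
  k=12: C(13,12)·0.34^12·0.66^1 = 0.0000205
  k=13: C(13,13)·0.34^13·0.66^0 = 0.0000008
Total = 0.0000213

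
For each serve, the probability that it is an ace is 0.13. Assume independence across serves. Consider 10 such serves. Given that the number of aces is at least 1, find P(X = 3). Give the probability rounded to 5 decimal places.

X ~ Binomial(10, 0.13). Want P(X=3 | X≥1) = P(X=3) / P(X≥1).
P(X=3) = C(10,3)·0.13^3·0.87^7 = 0.0994595
P(X≥1) = 1 − 0.2484234 = 0.7515766
Ratio = 0.0994595 / 0.7515766 = 0.1323344

0.13233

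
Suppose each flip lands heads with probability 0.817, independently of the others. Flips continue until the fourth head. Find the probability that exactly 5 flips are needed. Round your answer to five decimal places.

Y = trial on which the fourth success occurs; negative binomial, r=4, p=0.817.
P(Y=5) = C(4,3) · p^4 · (1−p)^1
= 4 · 0.44554 · 0.183 = 0.3261364

0.32614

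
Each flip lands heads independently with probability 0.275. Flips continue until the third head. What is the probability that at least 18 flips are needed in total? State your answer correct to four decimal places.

0.1141

Needing more than 17 flips ⇔ fewer than 3 successes in the first 17. With X ~ Binomial(17, 0.275), P(Y > 17) = P(X ≤ 2).
  k=0: C(17,0)·0.275^0·0.725^17 = 0.004224
  k=1: C(17,1)·0.275^1·0.725^16 = 0.027239
  k=2: C(17,2)·0.275^2·0.725^15 = 0.082656
P(X ≤ 2) = 0.114119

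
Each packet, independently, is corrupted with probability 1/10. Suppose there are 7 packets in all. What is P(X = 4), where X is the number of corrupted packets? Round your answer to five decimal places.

0.00255

X ~ Binomial(n=7, p=0.10).
P(X=4) = C(7,4) · p^4 · (1−p)^3
= 35 · 0.0001 · 0.729 = 0.0025515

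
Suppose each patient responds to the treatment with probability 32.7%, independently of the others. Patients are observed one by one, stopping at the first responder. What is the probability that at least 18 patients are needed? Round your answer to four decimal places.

Y = number of patients to the first success; geometric, p = 0.327.
P(Y > 17) = P(first 17 all fail) = (1−p)^17 = 0.001192

0.0012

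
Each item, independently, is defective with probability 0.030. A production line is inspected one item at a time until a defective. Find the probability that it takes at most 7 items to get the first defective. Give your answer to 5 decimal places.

Y = number of items to the first success; geometric, p = 0.03.
P(Y ≤ 7) = 1 − (1−p)^7 = 1 − 0.8079828 = 0.1920172

0.19202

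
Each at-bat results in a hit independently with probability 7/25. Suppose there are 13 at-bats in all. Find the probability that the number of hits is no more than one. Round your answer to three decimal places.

0.085

X ~ Binomial(13, 0.28); P(X ≤ 1) = Σ C(13,k) p^k (1−p)^(13−k) over k:
  k=0: C(13,0)·0.28^0·0.72^13 = 0.01397
  k=1: C(13,1)·0.28^1·0.72^12 = 0.07065
Total = 0.08462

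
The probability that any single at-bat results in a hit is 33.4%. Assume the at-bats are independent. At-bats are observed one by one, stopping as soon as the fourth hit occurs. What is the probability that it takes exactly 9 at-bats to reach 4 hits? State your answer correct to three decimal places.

0.091

Y = trial on which the fourth success occurs; negative binomial, r=4, p=0.334.
P(Y=9) = C(8,3) · p^4 · (1−p)^5
= 56 · 0.012445 · 0.13103 = 0.09132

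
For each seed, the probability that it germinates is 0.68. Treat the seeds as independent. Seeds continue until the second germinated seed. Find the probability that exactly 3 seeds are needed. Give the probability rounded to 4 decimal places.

Y = trial on which the second success occurs; negative binomial, r=2, p=0.68.
P(Y=3) = C(2,1) · p^2 · (1−p)^1
= 2 · 0.4624 · 0.32 = 0.295936

0.2959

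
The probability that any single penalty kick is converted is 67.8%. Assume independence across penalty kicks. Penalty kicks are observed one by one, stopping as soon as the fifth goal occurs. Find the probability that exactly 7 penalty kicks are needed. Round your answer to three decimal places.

Y = trial on which the fifth success occurs; negative binomial, r=5, p=0.678.
P(Y=7) = C(6,4) · p^5 · (1−p)^2
= 15 · 0.14327 · 0.10368 = 0.22282

0.223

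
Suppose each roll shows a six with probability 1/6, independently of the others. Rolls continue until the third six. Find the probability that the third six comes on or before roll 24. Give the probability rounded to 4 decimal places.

Finishing within 24 rolls ⇔ at least 3 successes in the first 24. With X ~ Binomial(24, 0.166667), P(Y ≤ 24) = 1 − P(X ≤ 2).
  k=0: C(24,0)·0.166667^0·0.833333^24 = 0.012579
  k=1: C(24,1)·0.166667^1·0.833333^23 = 0.060380
  k=2: C(24,2)·0.166667^2·0.833333^22 = 0.138873
1 − 0.211832 = 0.788168

0.7882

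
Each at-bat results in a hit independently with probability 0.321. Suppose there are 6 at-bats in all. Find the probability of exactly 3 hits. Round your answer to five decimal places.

0.20709

X ~ Binomial(n=6, p=0.321).
P(X=3) = C(6,3) · p^3 · (1−p)^3
= 20 · 0.033076 · 0.31305 = 0.2070878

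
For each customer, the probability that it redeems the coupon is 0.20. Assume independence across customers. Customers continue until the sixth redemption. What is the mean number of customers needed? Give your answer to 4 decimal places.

30.0000

Y = total customers until the sixth success; negative binomial with r=6, p=0.20.
E[Y] = r / p = 6 / 0.20 = 30.000000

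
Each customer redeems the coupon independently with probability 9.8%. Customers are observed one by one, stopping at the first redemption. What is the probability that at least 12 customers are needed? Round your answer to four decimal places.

0.3216

Y = number of customers to the first success; geometric, p = 0.098.
P(Y > 11) = P(first 11 all fail) = (1−p)^11 = 0.321567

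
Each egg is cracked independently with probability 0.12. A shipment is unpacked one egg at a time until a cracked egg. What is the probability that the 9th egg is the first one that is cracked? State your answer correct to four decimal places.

0.0432

Geometric (trials to first success), p = 0.12.
P(Y = 9) = (1−p)^8 · p = 0.35963 · 0.12 = 0.043156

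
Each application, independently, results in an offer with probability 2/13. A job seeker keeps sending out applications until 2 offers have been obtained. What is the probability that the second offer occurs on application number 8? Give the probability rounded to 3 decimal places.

Y = trial on which the second success occurs; negative binomial, r=2, p=0.153846.
P(Y=8) = C(7,1) · p^2 · (1−p)^6
= 7 · 0.023669 · 0.36703 = 0.06081

0.061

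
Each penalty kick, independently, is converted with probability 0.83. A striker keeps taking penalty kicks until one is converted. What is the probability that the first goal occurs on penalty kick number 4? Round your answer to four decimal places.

Geometric (trials to first success), p = 0.83.
P(Y = 4) = (1−p)^3 · p = 0.004913 · 0.83 = 0.004078

0.0041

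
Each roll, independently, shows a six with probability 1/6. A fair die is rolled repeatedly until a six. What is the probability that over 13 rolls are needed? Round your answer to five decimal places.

0.09346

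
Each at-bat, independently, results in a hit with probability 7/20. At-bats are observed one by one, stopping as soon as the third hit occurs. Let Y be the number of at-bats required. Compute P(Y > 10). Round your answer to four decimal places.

0.2616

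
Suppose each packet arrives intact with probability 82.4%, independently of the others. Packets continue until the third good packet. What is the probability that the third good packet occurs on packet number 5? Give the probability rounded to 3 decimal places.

Y = trial on which the third success occurs; negative binomial, r=3, p=0.824.
P(Y=5) = C(4,2) · p^3 · (1−p)^2
= 6 · 0.55948 · 0.030976 = 0.10398

0.104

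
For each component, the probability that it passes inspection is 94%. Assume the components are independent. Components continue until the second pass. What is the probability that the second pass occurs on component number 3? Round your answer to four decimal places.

Y = trial on which the second success occurs; negative binomial, r=2, p=0.94.
P(Y=3) = C(2,1) · p^2 · (1−p)^1
= 2 · 0.8836 · 0.06 = 0.106032

0.1060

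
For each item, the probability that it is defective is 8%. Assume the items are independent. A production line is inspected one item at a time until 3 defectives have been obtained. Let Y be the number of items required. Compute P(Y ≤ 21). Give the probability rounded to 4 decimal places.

0.2337

Finishing within 21 items ⇔ at least 3 successes in the first 21. With X ~ Binomial(21, 0.08), P(Y ≤ 21) = 1 − P(X ≤ 2).
  k=0: C(21,0)·0.08^0·0.92^21 = 0.173598
  k=1: C(21,1)·0.08^1·0.92^20 = 0.317005
  k=2: C(21,2)·0.08^2·0.92^19 = 0.275656
1 − 0.766259 = 0.233741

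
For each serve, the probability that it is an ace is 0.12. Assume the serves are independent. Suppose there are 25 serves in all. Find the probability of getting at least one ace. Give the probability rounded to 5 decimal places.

P(at least one) = 1 − P(none) = 1 − (1 − 0.12)^25
= 1 − 0.0409324 = 0.9590676

0.95907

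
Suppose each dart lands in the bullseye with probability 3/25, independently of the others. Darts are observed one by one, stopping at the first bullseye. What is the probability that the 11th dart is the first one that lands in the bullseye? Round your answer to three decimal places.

Geometric (trials to first success), p = 0.12.
P(Y = 11) = (1−p)^10 · p = 0.2785 · 0.12 = 0.03342

0.033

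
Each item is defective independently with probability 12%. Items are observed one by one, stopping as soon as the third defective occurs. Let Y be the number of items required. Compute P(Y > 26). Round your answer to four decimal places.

0.3814

Needing more than 26 items ⇔ fewer than 3 successes in the first 26. With X ~ Binomial(26, 0.12), P(Y > 26) = P(X ≤ 2).
  k=0: C(26,0)·0.12^0·0.88^26 = 0.036020
  k=1: C(26,1)·0.12^1·0.88^25 = 0.127709
  k=2: C(26,2)·0.12^2·0.88^24 = 0.217686
P(X ≤ 2) = 0.381415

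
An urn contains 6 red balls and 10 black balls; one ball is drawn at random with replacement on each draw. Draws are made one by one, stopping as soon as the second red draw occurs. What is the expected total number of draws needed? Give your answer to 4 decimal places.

5.3333

Y = total draws until the second success; negative binomial with r=2, p=0.375.
E[Y] = r / p = 2 / 0.375 = 5.333333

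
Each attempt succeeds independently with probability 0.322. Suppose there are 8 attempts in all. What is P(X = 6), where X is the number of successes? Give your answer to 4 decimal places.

X ~ Binomial(n=8, p=0.322).
P(X=6) = C(8,6) · p^6 · (1−p)^2
= 28 · 0.0011146 · 0.45968 = 0.014347

0.0143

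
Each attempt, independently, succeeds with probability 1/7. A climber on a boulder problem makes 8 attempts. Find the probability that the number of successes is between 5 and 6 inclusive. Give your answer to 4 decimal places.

0.0023

X ~ Binomial(8, 0.142857); P(5 ≤ X ≤ 6) = Σ C(8,k) p^k (1−p)^(8−k) over k:
  k=5: C(8,5)·0.142857^5·0.857143^3 = 0.002098
  k=6: C(8,6)·0.142857^6·0.857143^2 = 0.000175
Total = 0.002273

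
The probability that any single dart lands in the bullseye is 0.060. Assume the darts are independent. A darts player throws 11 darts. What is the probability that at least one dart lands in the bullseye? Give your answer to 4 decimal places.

P(at least one) = 1 − P(none) = 1 − (1 − 0.06)^11
= 1 − 0.506298 = 0.493702

0.4937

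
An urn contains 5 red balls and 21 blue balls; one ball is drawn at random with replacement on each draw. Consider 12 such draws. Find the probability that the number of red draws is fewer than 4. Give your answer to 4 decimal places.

X ~ Binomial(12, 0.192308); P(X ≤ 3) = Σ C(12,k) p^k (1−p)^(12−k) over k:
  k=0: C(12,0)·0.192308^0·0.807692^12 = 0.077082
  k=1: C(12,1)·0.192308^1·0.807692^11 = 0.220233
  k=2: C(12,2)·0.192308^2·0.807692^10 = 0.288401
  k=3: C(12,3)·0.192308^3·0.807692^9 = 0.228890
Total = 0.814606

0.8146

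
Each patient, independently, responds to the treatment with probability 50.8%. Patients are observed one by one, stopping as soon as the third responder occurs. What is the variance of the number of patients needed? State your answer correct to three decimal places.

5.720

Y = total patients until the third success; negative binomial with r=3, p=0.508.
Var(Y) = r(1−p)/p² = 3·0.492 / 0.508² = 5.71951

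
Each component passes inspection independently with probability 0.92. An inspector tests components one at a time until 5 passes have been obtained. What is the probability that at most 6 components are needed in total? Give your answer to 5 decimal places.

0.92271

Finishing within 6 components ⇔ at least 5 successes in the first 6. With X ~ Binomial(6, 0.92), P(Y ≤ 6) = 1 − P(X ≤ 4).
  k=0: C(6,0)·0.92^0·0.08^6 = 0.0000003
  k=1: C(6,1)·0.92^1·0.08^5 = 0.0000181
  k=2: C(6,2)·0.92^2·0.08^4 = 0.0005200
  k=3: C(6,3)·0.92^3·0.08^3 = 0.0079738
  k=4: C(6,4)·0.92^4·0.08^2 = 0.0687737
1 − 0.0772859 = 0.9227141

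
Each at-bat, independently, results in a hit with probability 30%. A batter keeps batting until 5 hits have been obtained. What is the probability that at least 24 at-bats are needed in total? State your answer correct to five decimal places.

Needing more than 23 at-bats ⇔ fewer than 5 successes in the first 23. With X ~ Binomial(23, 0.30), P(Y > 23) = P(X ≤ 4).
  k=0: C(23,0)·0.30^0·0.70^23 = 0.0002737
  k=1: C(23,1)·0.30^1·0.70^22 = 0.0026978
  k=2: C(23,2)·0.30^2·0.70^21 = 0.0127181
  k=3: C(23,3)·0.30^3·0.70^20 = 0.0381543
  k=4: C(23,4)·0.30^4·0.70^19 = 0.0817591
P(X ≤ 4) = 0.1356030

0.13560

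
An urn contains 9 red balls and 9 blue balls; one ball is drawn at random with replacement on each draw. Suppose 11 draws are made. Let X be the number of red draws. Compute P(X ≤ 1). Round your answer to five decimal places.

0.00586

X ~ Binomial(11, 0.50); P(X ≤ 1) = Σ C(11,k) p^k (1−p)^(11−k) over k:
  k=0: C(11,0)·0.50^0·0.50^11 = 0.0004883
  k=1: C(11,1)·0.50^1·0.50^10 = 0.0053711
Total = 0.0058594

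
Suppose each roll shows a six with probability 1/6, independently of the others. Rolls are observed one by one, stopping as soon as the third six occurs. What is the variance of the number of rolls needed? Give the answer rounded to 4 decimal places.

90.0000

Y = total rolls until the third success; negative binomial with r=3, p=0.166667.
Var(Y) = r(1−p)/p² = 3·0.833333 / 0.166667² = 90.000000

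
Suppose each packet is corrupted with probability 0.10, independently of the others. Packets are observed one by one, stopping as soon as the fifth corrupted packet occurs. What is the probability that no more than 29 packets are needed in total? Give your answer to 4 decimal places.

Finishing within 29 packets ⇔ at least 5 successes in the first 29. With X ~ Binomial(29, 0.10), P(Y ≤ 29) = 1 − P(X ≤ 4).
  k=0: C(29,0)·0.10^0·0.90^29 = 0.047101
  k=1: C(29,1)·0.10^1·0.90^28 = 0.151771
  k=2: C(29,2)·0.10^2·0.90^27 = 0.236088
  k=3: C(29,3)·0.10^3·0.90^26 = 0.236088
  k=4: C(29,4)·0.10^4·0.90^25 = 0.170508
1 − 0.841556 = 0.158444

0.1584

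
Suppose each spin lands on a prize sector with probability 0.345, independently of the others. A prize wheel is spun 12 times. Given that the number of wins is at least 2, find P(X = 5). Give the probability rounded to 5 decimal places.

0.20980

X ~ Binomial(12, 0.345). Want P(X=5 | X≥2) = P(X=5) / P(X≥2).
P(X=5) = C(12,5)·0.345^5·0.655^7 = 0.2002211
P(X≥2) = 1 − 0.0062358 − 0.0394144 = 0.9543498
Ratio = 0.2002211 / 0.9543498 = 0.2097984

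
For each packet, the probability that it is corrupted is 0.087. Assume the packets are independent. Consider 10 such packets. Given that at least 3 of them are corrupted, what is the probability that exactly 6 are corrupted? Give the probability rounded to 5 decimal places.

X ~ Binomial(10, 0.087). Want P(X=6 | X≥3) = P(X=6) / P(X≥3).
P(X=6) = C(10,6)·0.087^6·0.913^4 = 0.0000633
P(X≥3) = 1 − 0.4024461 − 0.3834919 − 0.1644437 = 0.0496182
Ratio = 0.0000633 / 0.0496182 = 0.0012752

0.00128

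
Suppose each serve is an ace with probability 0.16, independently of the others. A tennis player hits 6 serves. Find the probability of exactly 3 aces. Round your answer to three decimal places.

X ~ Binomial(n=6, p=0.16).
P(X=3) = C(6,3) · p^3 · (1−p)^3
= 20 · 0.004096 · 0.5927 = 0.04855

0.049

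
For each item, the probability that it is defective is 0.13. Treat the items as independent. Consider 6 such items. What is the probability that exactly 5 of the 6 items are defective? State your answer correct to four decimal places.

0.0002

X ~ Binomial(n=6, p=0.13).
P(X=5) = C(6,5) · p^5 · (1−p)^1
= 6 · 3.7129e-05 · 0.87 = 0.000194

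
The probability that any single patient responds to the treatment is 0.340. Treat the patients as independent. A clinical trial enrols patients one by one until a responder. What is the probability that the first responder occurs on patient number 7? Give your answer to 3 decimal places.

Geometric (trials to first success), p = 0.34.
P(Y = 7) = (1−p)^6 · p = 0.082654 · 0.34 = 0.02810

0.028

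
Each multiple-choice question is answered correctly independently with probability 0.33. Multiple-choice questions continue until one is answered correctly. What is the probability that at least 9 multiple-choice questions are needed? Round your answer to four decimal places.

0.0406

Y = number of multiple-choice questions to the first success; geometric, p = 0.33.
P(Y > 8) = P(first 8 all fail) = (1−p)^8 = 0.040607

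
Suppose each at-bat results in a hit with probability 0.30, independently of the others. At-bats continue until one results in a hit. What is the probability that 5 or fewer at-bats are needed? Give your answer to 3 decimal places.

0.832

Y = number of at-bats to the first success; geometric, p = 0.30.
P(Y ≤ 5) = 1 − (1−p)^5 = 1 − 0.16807 = 0.83193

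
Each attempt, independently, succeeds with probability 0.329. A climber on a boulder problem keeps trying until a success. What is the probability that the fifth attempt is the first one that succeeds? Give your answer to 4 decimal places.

0.0667

Geometric (trials to first success), p = 0.329.
P(Y = 5) = (1−p)^4 · p = 0.20272 · 0.329 = 0.066694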